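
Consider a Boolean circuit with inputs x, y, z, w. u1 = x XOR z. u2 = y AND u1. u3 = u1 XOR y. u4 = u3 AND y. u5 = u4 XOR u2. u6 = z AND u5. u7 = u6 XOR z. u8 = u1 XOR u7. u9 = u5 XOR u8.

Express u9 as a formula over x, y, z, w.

((((x XOR z) XOR y) AND y) XOR (y AND (x XOR z))) XOR ((x XOR z) XOR ((z AND ((((x XOR z) XOR y) AND y) XOR (y AND (x XOR z)))) XOR z))

u1 = x XOR z
u2 = y AND u1 = y AND (x XOR z)
u3 = u1 XOR y = (x XOR z) XOR y
u4 = u3 AND y = ((x XOR z) XOR y) AND y
u5 = u4 XOR u2 = (((x XOR z) XOR y) AND y) XOR (y AND (x XOR z))
u6 = z AND u5 = z AND ((((x XOR z) XOR y) AND y) XOR (y AND (x XOR z)))
u7 = u6 XOR z = (z AND ((((x XOR z) XOR y) AND y) XOR (y AND (x XOR z)))) XOR z
u8 = u1 XOR u7 = (x XOR z) XOR ((z AND ((((x XOR z) XOR y) AND y) XOR (y AND (x XOR z)))) XOR z)
u9 = u5 XOR u8 = ((((x XOR z) XOR y) AND y) XOR (y AND (x XOR z))) XOR ((x XOR z) XOR ((z AND ((((x XOR z) XOR y) AND y) XOR (y AND (x XOR z)))) XOR z))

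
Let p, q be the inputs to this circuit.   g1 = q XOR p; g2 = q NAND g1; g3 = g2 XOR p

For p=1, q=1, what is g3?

0

g1 = 1 XOR 1 = 0
g2 = 1 NAND 0 = 1
g3 = 1 XOR 1 = 0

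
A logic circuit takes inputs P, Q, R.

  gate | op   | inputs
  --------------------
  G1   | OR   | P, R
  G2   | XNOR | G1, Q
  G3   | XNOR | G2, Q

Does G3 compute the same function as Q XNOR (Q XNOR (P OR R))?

G1 = P OR R
G2 = G1 XNOR Q = (P OR R) XNOR Q
G3 = G2 XNOR Q = ((P OR R) XNOR Q) XNOR Q
At P=0, Q=0, R=0: circuit gives 0, formula gives 0.
At P=0, Q=0, R=1: circuit gives 1, formula gives 1.
Agrees on all 8 inputs.

Yes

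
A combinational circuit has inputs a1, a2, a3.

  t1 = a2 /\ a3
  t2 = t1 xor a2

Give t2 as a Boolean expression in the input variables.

(a2 /\ a3) xor a2

t1 = a2 /\ a3
t2 = t1 xor a2 = (a2 /\ a3) xor a2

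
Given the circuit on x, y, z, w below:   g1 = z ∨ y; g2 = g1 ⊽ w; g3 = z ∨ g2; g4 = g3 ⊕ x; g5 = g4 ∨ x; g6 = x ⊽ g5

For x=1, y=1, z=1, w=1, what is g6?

0

g1 = 1 ∨ 1 = 1
g2 = 1 ⊽ 1 = 0
g3 = 1 ∨ 0 = 1
g4 = 1 ⊕ 1 = 0
g5 = 0 ∨ 1 = 1
g6 = 1 ⊽ 1 = 0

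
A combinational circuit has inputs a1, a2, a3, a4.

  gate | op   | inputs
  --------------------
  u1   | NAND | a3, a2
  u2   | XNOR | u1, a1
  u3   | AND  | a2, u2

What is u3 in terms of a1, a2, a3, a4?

u1 = a3 NAND a2
u2 = u1 XNOR a1 = (a3 NAND a2) XNOR a1
u3 = a2 AND u2 = a2 AND ((a3 NAND a2) XNOR a1)

a2 AND ((a3 NAND a2) XNOR a1)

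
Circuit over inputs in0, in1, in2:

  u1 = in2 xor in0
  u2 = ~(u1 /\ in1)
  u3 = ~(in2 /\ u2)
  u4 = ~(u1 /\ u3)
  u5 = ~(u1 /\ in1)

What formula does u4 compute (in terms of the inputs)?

~((in2 xor in0) /\ (~(in2 /\ (~((in2 xor in0) /\ in1)))))

u1 = in2 xor in0
u2 = ~(u1 /\ in1) = ~((in2 xor in0) /\ in1)
u3 = ~(in2 /\ u2) = ~(in2 /\ (~((in2 xor in0) /\ in1)))
u4 = ~(u1 /\ u3) = ~((in2 xor in0) /\ (~(in2 /\ (~((in2 xor in0) /\ in1)))))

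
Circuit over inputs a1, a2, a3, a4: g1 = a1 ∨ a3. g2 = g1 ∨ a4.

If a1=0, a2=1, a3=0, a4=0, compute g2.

g1 = 0 ∨ 0 = 0
g2 = 0 ∨ 0 = 0

0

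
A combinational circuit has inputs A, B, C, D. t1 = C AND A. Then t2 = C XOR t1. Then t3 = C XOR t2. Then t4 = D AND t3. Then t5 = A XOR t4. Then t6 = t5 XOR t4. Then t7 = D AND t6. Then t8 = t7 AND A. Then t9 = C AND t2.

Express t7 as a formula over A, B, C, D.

t1 = C AND A
t2 = C XOR t1 = C XOR (C AND A)
t3 = C XOR t2 = C XOR (C XOR (C AND A))
t4 = D AND t3 = D AND (C XOR (C XOR (C AND A)))
t5 = A XOR t4 = A XOR (D AND (C XOR (C XOR (C AND A))))
t6 = t5 XOR t4 = (A XOR (D AND (C XOR (C XOR (C AND A))))) XOR (D AND (C XOR (C XOR (C AND A))))
t7 = D AND t6 = D AND ((A XOR (D AND (C XOR (C XOR (C AND A))))) XOR (D AND (C XOR (C XOR (C AND A)))))

D AND ((A XOR (D AND (C XOR (C XOR (C AND A))))) XOR (D AND (C XOR (C XOR (C AND A)))))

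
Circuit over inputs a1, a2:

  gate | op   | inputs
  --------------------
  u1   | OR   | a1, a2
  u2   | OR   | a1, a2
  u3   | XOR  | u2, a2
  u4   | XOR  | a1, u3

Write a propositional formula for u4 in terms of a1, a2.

a1 XOR ((a1 OR a2) XOR a2)

u2 = a1 OR a2
u3 = u2 XOR a2 = (a1 OR a2) XOR a2
u4 = a1 XOR u3 = a1 XOR ((a1 OR a2) XOR a2)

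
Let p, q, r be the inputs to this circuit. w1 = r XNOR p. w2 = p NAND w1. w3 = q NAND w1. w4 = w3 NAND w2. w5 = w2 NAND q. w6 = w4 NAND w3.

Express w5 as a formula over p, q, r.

w1 = r XNOR p
w2 = p NAND w1 = p NAND (r XNOR p)
w5 = w2 NAND q = (p NAND (r XNOR p)) NAND q

(p NAND (r XNOR p)) NAND q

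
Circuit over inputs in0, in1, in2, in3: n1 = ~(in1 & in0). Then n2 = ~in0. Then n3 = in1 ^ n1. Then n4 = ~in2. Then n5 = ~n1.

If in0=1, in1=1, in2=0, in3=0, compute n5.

1

n1 = ~(1 & 1) = 0
n5 = ~0 = 1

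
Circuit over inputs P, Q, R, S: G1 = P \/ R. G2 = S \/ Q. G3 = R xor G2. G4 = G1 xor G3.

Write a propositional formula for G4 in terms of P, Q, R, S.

(P \/ R) xor (R xor (S \/ Q))

G1 = P \/ R
G2 = S \/ Q
G3 = R xor G2 = R xor (S \/ Q)
G4 = G1 xor G3 = (P \/ R) xor (R xor (S \/ Q))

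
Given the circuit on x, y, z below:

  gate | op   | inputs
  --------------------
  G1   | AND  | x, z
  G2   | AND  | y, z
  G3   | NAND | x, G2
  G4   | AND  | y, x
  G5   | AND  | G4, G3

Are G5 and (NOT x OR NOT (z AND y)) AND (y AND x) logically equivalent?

Yes

G2 = y AND z
G3 = x NAND G2 = x NAND (y AND z)
G4 = y AND x
G5 = G4 AND G3 = (y AND x) AND (x NAND (y AND z))
At x=0, y=0, z=0: circuit gives 0, formula gives 0.
At x=1, y=1, z=0: circuit gives 1, formula gives 1.
Agrees on all 8 inputs.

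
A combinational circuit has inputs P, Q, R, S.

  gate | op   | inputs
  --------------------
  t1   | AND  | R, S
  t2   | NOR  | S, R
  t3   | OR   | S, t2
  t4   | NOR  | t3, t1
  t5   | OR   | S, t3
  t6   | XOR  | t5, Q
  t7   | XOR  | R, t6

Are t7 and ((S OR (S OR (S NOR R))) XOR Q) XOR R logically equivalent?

t2 = S NOR R
t3 = S OR t2 = S OR (S NOR R)
t5 = S OR t3 = S OR (S OR (S NOR R))
t6 = t5 XOR Q = (S OR (S OR (S NOR R))) XOR Q
t7 = R XOR t6 = R XOR ((S OR (S OR (S NOR R))) XOR Q)
At P=0, Q=0, R=1, S=1: circuit gives 0, formula gives 0.
At P=0, Q=0, R=0, S=0: circuit gives 1, formula gives 1.
Agrees on all 16 inputs.

Yes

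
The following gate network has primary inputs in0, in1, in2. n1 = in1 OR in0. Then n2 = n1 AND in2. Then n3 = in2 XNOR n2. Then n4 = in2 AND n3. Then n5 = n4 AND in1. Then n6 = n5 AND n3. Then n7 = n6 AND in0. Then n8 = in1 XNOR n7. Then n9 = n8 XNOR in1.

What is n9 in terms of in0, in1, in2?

n1 = in1 OR in0
n2 = n1 AND in2 = (in1 OR in0) AND in2
n3 = in2 XNOR n2 = in2 XNOR ((in1 OR in0) AND in2)
n4 = in2 AND n3 = in2 AND (in2 XNOR ((in1 OR in0) AND in2))
n5 = n4 AND in1 = (in2 AND (in2 XNOR ((in1 OR in0) AND in2))) AND in1
n6 = n5 AND n3 = ((in2 AND (in2 XNOR ((in1 OR in0) AND in2))) AND in1) AND (in2 XNOR ((in1 OR in0) AND in2))
n7 = n6 AND in0 = (((in2 AND (in2 XNOR ((in1 OR in0) AND in2))) AND in1) AND (in2 XNOR ((in1 OR in0) AND in2))) AND in0
n8 = in1 XNOR n7 = in1 XNOR ((((in2 AND (in2 XNOR ((in1 OR in0) AND in2))) AND in1) AND (in2 XNOR ((in1 OR in0) AND in2))) AND in0)
n9 = n8 XNOR in1 = (in1 XNOR ((((in2 AND (in2 XNOR ((in1 OR in0) AND in2))) AND in1) AND (in2 XNOR ((in1 OR in0) AND in2))) AND in0)) XNOR in1

(in1 XNOR ((((in2 AND (in2 XNOR ((in1 OR in0) AND in2))) AND in1) AND (in2 XNOR ((in1 OR in0) AND in2))) AND in0)) XNOR in1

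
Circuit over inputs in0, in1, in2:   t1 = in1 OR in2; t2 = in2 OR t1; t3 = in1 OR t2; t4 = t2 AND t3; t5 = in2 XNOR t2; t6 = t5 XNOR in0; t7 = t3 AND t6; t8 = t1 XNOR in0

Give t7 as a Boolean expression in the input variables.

(in1 OR (in2 OR (in1 OR in2))) AND ((in2 XNOR (in2 OR (in1 OR in2))) XNOR in0)

t1 = in1 OR in2
t2 = in2 OR t1 = in2 OR (in1 OR in2)
t3 = in1 OR t2 = in1 OR (in2 OR (in1 OR in2))
t5 = in2 XNOR t2 = in2 XNOR (in2 OR (in1 OR in2))
t6 = t5 XNOR in0 = (in2 XNOR (in2 OR (in1 OR in2))) XNOR in0
t7 = t3 AND t6 = (in1 OR (in2 OR (in1 OR in2))) AND ((in2 XNOR (in2 OR (in1 OR in2))) XNOR in0)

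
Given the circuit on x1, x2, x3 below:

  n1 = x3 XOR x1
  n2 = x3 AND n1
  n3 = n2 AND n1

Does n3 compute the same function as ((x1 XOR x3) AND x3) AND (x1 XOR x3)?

Yes

n1 = x3 XOR x1
n2 = x3 AND n1 = x3 AND (x3 XOR x1)
n3 = n2 AND n1 = (x3 AND (x3 XOR x1)) AND (x3 XOR x1)
At x1=0, x2=0, x3=0: circuit gives 0, formula gives 0.
At x1=0, x2=0, x3=1: circuit gives 1, formula gives 1.
Agrees on all 8 inputs.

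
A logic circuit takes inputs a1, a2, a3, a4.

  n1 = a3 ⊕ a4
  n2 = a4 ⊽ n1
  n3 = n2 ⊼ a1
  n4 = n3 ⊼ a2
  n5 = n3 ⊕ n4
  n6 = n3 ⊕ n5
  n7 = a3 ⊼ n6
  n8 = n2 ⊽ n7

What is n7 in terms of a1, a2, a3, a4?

a3 ⊼ (((a4 ⊽ (a3 ⊕ a4)) ⊼ a1) ⊕ (((a4 ⊽ (a3 ⊕ a4)) ⊼ a1) ⊕ (((a4 ⊽ (a3 ⊕ a4)) ⊼ a1) ⊼ a2)))

n1 = a3 ⊕ a4
n2 = a4 ⊽ n1 = a4 ⊽ (a3 ⊕ a4)
n3 = n2 ⊼ a1 = (a4 ⊽ (a3 ⊕ a4)) ⊼ a1
n4 = n3 ⊼ a2 = ((a4 ⊽ (a3 ⊕ a4)) ⊼ a1) ⊼ a2
n5 = n3 ⊕ n4 = ((a4 ⊽ (a3 ⊕ a4)) ⊼ a1) ⊕ (((a4 ⊽ (a3 ⊕ a4)) ⊼ a1) ⊼ a2)
n6 = n3 ⊕ n5 = ((a4 ⊽ (a3 ⊕ a4)) ⊼ a1) ⊕ (((a4 ⊽ (a3 ⊕ a4)) ⊼ a1) ⊕ (((a4 ⊽ (a3 ⊕ a4)) ⊼ a1) ⊼ a2))
n7 = a3 ⊼ n6 = a3 ⊼ (((a4 ⊽ (a3 ⊕ a4)) ⊼ a1) ⊕ (((a4 ⊽ (a3 ⊕ a4)) ⊼ a1) ⊕ (((a4 ⊽ (a3 ⊕ a4)) ⊼ a1) ⊼ a2)))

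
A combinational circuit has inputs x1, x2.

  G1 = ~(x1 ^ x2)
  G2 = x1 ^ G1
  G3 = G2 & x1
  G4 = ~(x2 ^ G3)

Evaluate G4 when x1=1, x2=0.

G1 = ~(1 ^ 0) = 0
G2 = 1 ^ 0 = 1
G3 = 1 & 1 = 1
G4 = ~(0 ^ 1) = 0

0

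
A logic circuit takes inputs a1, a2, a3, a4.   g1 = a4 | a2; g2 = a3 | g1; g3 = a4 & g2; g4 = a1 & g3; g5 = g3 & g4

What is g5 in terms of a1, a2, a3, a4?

g1 = a4 | a2
g2 = a3 | g1 = a3 | (a4 | a2)
g3 = a4 & g2 = a4 & (a3 | (a4 | a2))
g4 = a1 & g3 = a1 & (a4 & (a3 | (a4 | a2)))
g5 = g3 & g4 = (a4 & (a3 | (a4 | a2))) & (a1 & (a4 & (a3 | (a4 | a2))))

(a4 & (a3 | (a4 | a2))) & (a1 & (a4 & (a3 | (a4 | a2))))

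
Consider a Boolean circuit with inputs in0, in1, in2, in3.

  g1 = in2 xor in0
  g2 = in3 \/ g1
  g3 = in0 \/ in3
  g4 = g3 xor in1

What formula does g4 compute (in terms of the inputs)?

(in0 \/ in3) xor in1

g3 = in0 \/ in3
g4 = g3 xor in1 = (in0 \/ in3) xor in1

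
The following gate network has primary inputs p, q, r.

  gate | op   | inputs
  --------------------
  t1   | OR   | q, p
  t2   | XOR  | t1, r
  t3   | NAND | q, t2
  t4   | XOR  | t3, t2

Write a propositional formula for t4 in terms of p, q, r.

t1 = q OR p
t2 = t1 XOR r = (q OR p) XOR r
t3 = q NAND t2 = q NAND ((q OR p) XOR r)
t4 = t3 XOR t2 = (q NAND ((q OR p) XOR r)) XOR ((q OR p) XOR r)

(q NAND ((q OR p) XOR r)) XOR ((q OR p) XOR r)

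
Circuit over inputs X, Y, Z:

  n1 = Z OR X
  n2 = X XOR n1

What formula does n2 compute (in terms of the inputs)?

n1 = Z OR X
n2 = X XOR n1 = X XOR (Z OR X)

X XOR (Z OR X)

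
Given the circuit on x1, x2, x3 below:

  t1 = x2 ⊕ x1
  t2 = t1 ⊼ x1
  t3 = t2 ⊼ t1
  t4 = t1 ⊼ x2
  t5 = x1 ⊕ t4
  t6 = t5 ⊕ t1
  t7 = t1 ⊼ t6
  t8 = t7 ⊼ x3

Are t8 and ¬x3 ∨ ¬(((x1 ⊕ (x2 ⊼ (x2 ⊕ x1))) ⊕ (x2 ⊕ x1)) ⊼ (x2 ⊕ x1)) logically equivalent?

t1 = x2 ⊕ x1
t4 = t1 ⊼ x2 = (x2 ⊕ x1) ⊼ x2
t5 = x1 ⊕ t4 = x1 ⊕ ((x2 ⊕ x1) ⊼ x2)
t6 = t5 ⊕ t1 = (x1 ⊕ ((x2 ⊕ x1) ⊼ x2)) ⊕ (x2 ⊕ x1)
t7 = t1 ⊼ t6 = (x2 ⊕ x1) ⊼ ((x1 ⊕ ((x2 ⊕ x1) ⊼ x2)) ⊕ (x2 ⊕ x1))
t8 = t7 ⊼ x3 = ((x2 ⊕ x1) ⊼ ((x1 ⊕ ((x2 ⊕ x1) ⊼ x2)) ⊕ (x2 ⊕ x1))) ⊼ x3
At x1=0, x2=0, x3=1: circuit gives 0, formula gives 0.
At x1=0, x2=0, x3=0: circuit gives 1, formula gives 1.
Agrees on all 8 inputs.

Yes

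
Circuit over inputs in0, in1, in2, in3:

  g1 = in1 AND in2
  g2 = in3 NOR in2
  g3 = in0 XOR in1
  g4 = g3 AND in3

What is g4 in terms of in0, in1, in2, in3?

g3 = in0 XOR in1
g4 = g3 AND in3 = (in0 XOR in1) AND in3

(in0 XOR in1) AND in3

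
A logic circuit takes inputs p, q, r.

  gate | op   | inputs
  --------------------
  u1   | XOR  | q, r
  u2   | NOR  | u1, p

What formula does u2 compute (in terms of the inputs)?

u1 = q XOR r
u2 = u1 NOR p = (q XOR r) NOR p

(q XOR r) NOR p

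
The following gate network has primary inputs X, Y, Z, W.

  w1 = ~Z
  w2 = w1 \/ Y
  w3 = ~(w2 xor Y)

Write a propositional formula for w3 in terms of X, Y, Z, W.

w1 = ~Z
w2 = w1 \/ Y = ~Z \/ Y
w3 = ~(w2 xor Y) = ~((~Z \/ Y) xor Y)

~((~Z \/ Y) xor Y)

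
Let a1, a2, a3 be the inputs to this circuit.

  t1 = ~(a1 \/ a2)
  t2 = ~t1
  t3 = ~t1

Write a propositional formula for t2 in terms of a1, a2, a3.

t1 = ~(a1 \/ a2)
t2 = ~t1 = ~(~(a1 \/ a2))

~(~(a1 \/ a2))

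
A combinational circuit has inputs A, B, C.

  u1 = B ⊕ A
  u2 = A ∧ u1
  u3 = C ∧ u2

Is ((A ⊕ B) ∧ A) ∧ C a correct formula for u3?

u1 = B ⊕ A
u2 = A ∧ u1 = A ∧ (B ⊕ A)
u3 = C ∧ u2 = C ∧ (A ∧ (B ⊕ A))
At A=0, B=0, C=0: circuit gives 0, formula gives 0.
At A=1, B=0, C=1: circuit gives 1, formula gives 1.
Agrees on all 8 inputs.

Yes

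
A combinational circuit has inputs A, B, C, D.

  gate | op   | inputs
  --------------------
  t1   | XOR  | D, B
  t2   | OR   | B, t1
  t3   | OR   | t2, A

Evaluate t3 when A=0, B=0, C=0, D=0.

0

t1 = 0 XOR 0 = 0
t2 = 0 OR 0 = 0
t3 = 0 OR 0 = 0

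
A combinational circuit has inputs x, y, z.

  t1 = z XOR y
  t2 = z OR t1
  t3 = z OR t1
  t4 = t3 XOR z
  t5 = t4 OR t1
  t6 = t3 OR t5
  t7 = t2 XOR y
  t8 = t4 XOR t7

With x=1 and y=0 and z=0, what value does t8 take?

t1 = 0 XOR 0 = 0
t2 = 0 OR 0 = 0
t3 = 0 OR 0 = 0
t4 = 0 XOR 0 = 0
t7 = 0 XOR 0 = 0
t8 = 0 XOR 0 = 0

0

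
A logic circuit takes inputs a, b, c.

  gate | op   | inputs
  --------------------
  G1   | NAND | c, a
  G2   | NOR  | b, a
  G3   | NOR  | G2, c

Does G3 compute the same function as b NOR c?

G2 = b NOR a
G3 = G2 NOR c = (b NOR a) NOR c
At a=0, b=0, c=0: circuit gives 0, formula gives 1.

No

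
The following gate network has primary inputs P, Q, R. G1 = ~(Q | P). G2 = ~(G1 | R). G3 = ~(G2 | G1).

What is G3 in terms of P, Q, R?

G1 = ~(Q | P)
G2 = ~(G1 | R) = ~((~(Q | P)) | R)
G3 = ~(G2 | G1) = ~((~((~(Q | P)) | R)) | (~(Q | P)))

~((~((~(Q | P)) | R)) | (~(Q | P)))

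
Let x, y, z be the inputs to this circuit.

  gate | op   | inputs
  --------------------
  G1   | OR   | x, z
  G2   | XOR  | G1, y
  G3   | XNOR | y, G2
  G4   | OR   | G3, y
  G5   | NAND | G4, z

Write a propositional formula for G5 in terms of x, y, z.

((y XNOR ((x OR z) XOR y)) OR y) NAND z

G1 = x OR z
G2 = G1 XOR y = (x OR z) XOR y
G3 = y XNOR G2 = y XNOR ((x OR z) XOR y)
G4 = G3 OR y = (y XNOR ((x OR z) XOR y)) OR y
G5 = G4 NAND z = ((y XNOR ((x OR z) XOR y)) OR y) NAND z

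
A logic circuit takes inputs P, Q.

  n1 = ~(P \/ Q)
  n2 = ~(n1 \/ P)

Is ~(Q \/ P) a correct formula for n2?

n1 = ~(P \/ Q)
n2 = ~(n1 \/ P) = ~((~(P \/ Q)) \/ P)
At P=0, Q=0: circuit gives 0, formula gives 1.

No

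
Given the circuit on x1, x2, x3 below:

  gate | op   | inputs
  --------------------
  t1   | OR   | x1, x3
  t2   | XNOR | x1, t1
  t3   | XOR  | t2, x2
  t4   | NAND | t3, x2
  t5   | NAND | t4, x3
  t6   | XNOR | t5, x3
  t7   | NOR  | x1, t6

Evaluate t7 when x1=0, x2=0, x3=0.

1

t1 = 0 OR 0 = 0
t2 = 0 XNOR 0 = 1
t3 = 1 XOR 0 = 1
t4 = 1 NAND 0 = 1
t5 = 1 NAND 0 = 1
t6 = 1 XNOR 0 = 0
t7 = 0 NOR 0 = 1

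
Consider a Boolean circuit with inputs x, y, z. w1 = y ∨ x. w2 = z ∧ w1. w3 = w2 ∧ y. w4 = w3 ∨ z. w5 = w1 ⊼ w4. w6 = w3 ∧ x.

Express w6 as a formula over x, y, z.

w1 = y ∨ x
w2 = z ∧ w1 = z ∧ (y ∨ x)
w3 = w2 ∧ y = (z ∧ (y ∨ x)) ∧ y
w6 = w3 ∧ x = ((z ∧ (y ∨ x)) ∧ y) ∧ x

((z ∧ (y ∨ x)) ∧ y) ∧ x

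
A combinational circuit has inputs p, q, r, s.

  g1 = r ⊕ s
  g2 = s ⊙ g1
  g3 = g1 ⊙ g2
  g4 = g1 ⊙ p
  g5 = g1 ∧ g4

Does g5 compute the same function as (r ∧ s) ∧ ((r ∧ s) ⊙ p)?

No

g1 = r ⊕ s
g4 = g1 ⊙ p = (r ⊕ s) ⊙ p
g5 = g1 ∧ g4 = (r ⊕ s) ∧ ((r ⊕ s) ⊙ p)
At p=1, q=0, r=0, s=1: circuit gives 1, formula gives 0.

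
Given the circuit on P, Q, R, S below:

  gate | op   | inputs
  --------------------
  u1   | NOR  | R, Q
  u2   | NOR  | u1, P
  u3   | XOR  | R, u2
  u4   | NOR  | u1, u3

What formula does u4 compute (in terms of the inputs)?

u1 = R NOR Q
u2 = u1 NOR P = (R NOR Q) NOR P
u3 = R XOR u2 = R XOR ((R NOR Q) NOR P)
u4 = u1 NOR u3 = (R NOR Q) NOR (R XOR ((R NOR Q) NOR P))

(R NOR Q) NOR (R XOR ((R NOR Q) NOR P))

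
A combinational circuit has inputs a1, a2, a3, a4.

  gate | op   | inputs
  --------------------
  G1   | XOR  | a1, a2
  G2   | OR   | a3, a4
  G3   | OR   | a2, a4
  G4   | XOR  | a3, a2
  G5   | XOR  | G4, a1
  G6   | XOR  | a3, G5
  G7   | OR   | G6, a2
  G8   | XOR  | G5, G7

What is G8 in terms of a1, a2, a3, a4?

((a3 XOR a2) XOR a1) XOR ((a3 XOR ((a3 XOR a2) XOR a1)) OR a2)

G4 = a3 XOR a2
G5 = G4 XOR a1 = (a3 XOR a2) XOR a1
G6 = a3 XOR G5 = a3 XOR ((a3 XOR a2) XOR a1)
G7 = G6 OR a2 = (a3 XOR ((a3 XOR a2) XOR a1)) OR a2
G8 = G5 XOR G7 = ((a3 XOR a2) XOR a1) XOR ((a3 XOR ((a3 XOR a2) XOR a1)) OR a2)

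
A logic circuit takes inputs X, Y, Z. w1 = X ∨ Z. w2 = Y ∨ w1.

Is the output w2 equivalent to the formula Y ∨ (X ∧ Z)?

No

w1 = X ∨ Z
w2 = Y ∨ w1 = Y ∨ (X ∨ Z)
At X=0, Y=0, Z=1: circuit gives 1, formula gives 0.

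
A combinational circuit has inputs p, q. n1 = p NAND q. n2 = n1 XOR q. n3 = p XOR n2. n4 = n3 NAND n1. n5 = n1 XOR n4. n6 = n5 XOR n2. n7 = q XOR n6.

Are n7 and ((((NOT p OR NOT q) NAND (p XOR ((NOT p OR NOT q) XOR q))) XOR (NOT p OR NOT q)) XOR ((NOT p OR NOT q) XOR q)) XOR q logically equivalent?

n1 = p NAND q
n2 = n1 XOR q = (p NAND q) XOR q
n3 = p XOR n2 = p XOR ((p NAND q) XOR q)
n4 = n3 NAND n1 = (p XOR ((p NAND q) XOR q)) NAND (p NAND q)
n5 = n1 XOR n4 = (p NAND q) XOR ((p XOR ((p NAND q) XOR q)) NAND (p NAND q))
n6 = n5 XOR n2 = ((p NAND q) XOR ((p XOR ((p NAND q) XOR q)) NAND (p NAND q))) XOR ((p NAND q) XOR q)
n7 = q XOR n6 = q XOR (((p NAND q) XOR ((p XOR ((p NAND q) XOR q)) NAND (p NAND q))) XOR ((p NAND q) XOR q))
At p=0, q=0: circuit gives 0, formula gives 0.
At p=0, q=1: circuit gives 1, formula gives 1.
Agrees on all 4 inputs.

Yes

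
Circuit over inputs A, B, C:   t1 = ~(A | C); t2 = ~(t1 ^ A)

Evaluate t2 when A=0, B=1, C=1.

1

t1 = ~(0 | 1) = 0
t2 = ~(0 ^ 0) = 1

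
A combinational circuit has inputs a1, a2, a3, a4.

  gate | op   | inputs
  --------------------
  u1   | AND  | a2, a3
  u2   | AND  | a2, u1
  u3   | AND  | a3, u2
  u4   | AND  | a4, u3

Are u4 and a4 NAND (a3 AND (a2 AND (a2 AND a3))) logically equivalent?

No

u1 = a2 AND a3
u2 = a2 AND u1 = a2 AND (a2 AND a3)
u3 = a3 AND u2 = a3 AND (a2 AND (a2 AND a3))
u4 = a4 AND u3 = a4 AND (a3 AND (a2 AND (a2 AND a3)))
At a1=0, a2=0, a3=0, a4=0: circuit gives 0, formula gives 1.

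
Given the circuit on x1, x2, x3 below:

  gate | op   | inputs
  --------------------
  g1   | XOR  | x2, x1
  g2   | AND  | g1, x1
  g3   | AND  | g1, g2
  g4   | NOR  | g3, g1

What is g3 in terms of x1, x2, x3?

(x2 XOR x1) AND ((x2 XOR x1) AND x1)

g1 = x2 XOR x1
g2 = g1 AND x1 = (x2 XOR x1) AND x1
g3 = g1 AND g2 = (x2 XOR x1) AND ((x2 XOR x1) AND x1)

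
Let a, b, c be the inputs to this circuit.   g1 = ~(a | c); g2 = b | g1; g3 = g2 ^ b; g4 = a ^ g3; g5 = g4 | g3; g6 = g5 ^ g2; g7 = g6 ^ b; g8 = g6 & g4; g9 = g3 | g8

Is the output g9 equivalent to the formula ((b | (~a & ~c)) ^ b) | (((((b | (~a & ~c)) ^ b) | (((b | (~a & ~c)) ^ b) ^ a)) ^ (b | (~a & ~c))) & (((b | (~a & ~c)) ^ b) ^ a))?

Yes

g1 = ~(a | c)
g2 = b | g1 = b | (~(a | c))
g3 = g2 ^ b = (b | (~(a | c))) ^ b
g4 = a ^ g3 = a ^ ((b | (~(a | c))) ^ b)
g5 = g4 | g3 = (a ^ ((b | (~(a | c))) ^ b)) | ((b | (~(a | c))) ^ b)
g6 = g5 ^ g2 = ((a ^ ((b | (~(a | c))) ^ b)) | ((b | (~(a | c))) ^ b)) ^ (b | (~(a | c)))
g8 = g6 & g4 = (((a ^ ((b | (~(a | c))) ^ b)) | ((b | (~(a | c))) ^ b)) ^ (b | (~(a | c)))) & (a ^ ((b | (~(a | c))) ^ b))
g9 = g3 | g8 = ((b | (~(a | c))) ^ b) | ((((a ^ ((b | (~(a | c))) ^ b)) | ((b | (~(a | c))) ^ b)) ^ (b | (~(a | c)))) & (a ^ ((b | (~(a | c))) ^ b)))
At a=0, b=0, c=1: circuit gives 0, formula gives 0.
At a=0, b=0, c=0: circuit gives 1, formula gives 1.
Agrees on all 8 inputs.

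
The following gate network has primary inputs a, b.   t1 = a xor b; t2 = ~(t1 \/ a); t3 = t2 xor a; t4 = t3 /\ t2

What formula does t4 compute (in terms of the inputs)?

((~((a xor b) \/ a)) xor a) /\ (~((a xor b) \/ a))

t1 = a xor b
t2 = ~(t1 \/ a) = ~((a xor b) \/ a)
t3 = t2 xor a = (~((a xor b) \/ a)) xor a
t4 = t3 /\ t2 = ((~((a xor b) \/ a)) xor a) /\ (~((a xor b) \/ a))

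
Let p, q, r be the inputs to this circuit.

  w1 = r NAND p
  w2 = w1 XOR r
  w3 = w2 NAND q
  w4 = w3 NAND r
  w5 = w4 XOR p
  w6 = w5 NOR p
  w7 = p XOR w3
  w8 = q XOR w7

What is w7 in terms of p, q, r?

w1 = r NAND p
w2 = w1 XOR r = (r NAND p) XOR r
w3 = w2 NAND q = ((r NAND p) XOR r) NAND q
w7 = p XOR w3 = p XOR (((r NAND p) XOR r) NAND q)

p XOR (((r NAND p) XOR r) NAND q)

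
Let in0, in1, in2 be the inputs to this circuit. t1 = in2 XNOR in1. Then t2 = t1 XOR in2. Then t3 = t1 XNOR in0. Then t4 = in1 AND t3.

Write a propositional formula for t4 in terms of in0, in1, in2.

t1 = in2 XNOR in1
t3 = t1 XNOR in0 = (in2 XNOR in1) XNOR in0
t4 = in1 AND t3 = in1 AND ((in2 XNOR in1) XNOR in0)

in1 AND ((in2 XNOR in1) XNOR in0)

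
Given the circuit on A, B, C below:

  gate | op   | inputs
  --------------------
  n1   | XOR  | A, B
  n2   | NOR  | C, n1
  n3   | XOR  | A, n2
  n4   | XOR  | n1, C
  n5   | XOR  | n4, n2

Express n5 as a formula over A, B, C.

((A XOR B) XOR C) XOR (C NOR (A XOR B))

n1 = A XOR B
n2 = C NOR n1 = C NOR (A XOR B)
n4 = n1 XOR C = (A XOR B) XOR C
n5 = n4 XOR n2 = ((A XOR B) XOR C) XOR (C NOR (A XOR B))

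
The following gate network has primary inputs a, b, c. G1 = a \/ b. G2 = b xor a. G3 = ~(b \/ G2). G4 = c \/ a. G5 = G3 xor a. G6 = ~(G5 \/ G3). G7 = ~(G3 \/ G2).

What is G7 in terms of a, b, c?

~((~(b \/ (b xor a))) \/ (b xor a))

G2 = b xor a
G3 = ~(b \/ G2) = ~(b \/ (b xor a))
G7 = ~(G3 \/ G2) = ~((~(b \/ (b xor a))) \/ (b xor a))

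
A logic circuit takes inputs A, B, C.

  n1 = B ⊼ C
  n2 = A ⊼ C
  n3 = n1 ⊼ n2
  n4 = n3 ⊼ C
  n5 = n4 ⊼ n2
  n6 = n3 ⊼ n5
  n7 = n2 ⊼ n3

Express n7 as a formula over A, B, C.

n1 = B ⊼ C
n2 = A ⊼ C
n3 = n1 ⊼ n2 = (B ⊼ C) ⊼ (A ⊼ C)
n7 = n2 ⊼ n3 = (A ⊼ C) ⊼ ((B ⊼ C) ⊼ (A ⊼ C))

(A ⊼ C) ⊼ ((B ⊼ C) ⊼ (A ⊼ C))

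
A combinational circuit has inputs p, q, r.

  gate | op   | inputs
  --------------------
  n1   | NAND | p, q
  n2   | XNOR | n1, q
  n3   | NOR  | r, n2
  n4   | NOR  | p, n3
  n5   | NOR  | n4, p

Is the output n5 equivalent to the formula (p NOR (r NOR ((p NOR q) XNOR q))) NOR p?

n1 = p NAND q
n2 = n1 XNOR q = (p NAND q) XNOR q
n3 = r NOR n2 = r NOR ((p NAND q) XNOR q)
n4 = p NOR n3 = p NOR (r NOR ((p NAND q) XNOR q))
n5 = n4 NOR p = (p NOR (r NOR ((p NAND q) XNOR q))) NOR p
At p=0, q=1, r=0: circuit gives 0, formula gives 1.

No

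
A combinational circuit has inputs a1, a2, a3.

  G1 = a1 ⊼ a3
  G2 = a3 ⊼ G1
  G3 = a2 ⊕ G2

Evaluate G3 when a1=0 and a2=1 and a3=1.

1

G1 = 0 ⊼ 1 = 1
G2 = 1 ⊼ 1 = 0
G3 = 1 ⊕ 0 = 1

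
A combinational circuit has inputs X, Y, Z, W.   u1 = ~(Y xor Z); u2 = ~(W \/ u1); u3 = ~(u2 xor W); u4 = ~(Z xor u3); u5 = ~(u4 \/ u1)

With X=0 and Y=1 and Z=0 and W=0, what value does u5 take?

0

u1 = ~(1 xor 0) = 0
u2 = ~(0 \/ 0) = 1
u3 = ~(1 xor 0) = 0
u4 = ~(0 xor 0) = 1
u5 = ~(1 \/ 0) = 0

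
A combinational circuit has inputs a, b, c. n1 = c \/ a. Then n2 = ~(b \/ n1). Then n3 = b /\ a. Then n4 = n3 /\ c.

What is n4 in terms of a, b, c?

(b /\ a) /\ c

n3 = b /\ a
n4 = n3 /\ c = (b /\ a) /\ c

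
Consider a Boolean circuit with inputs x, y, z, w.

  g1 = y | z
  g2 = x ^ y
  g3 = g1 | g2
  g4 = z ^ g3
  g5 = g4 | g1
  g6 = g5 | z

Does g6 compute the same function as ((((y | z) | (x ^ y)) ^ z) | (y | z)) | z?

Yes

g1 = y | z
g2 = x ^ y
g3 = g1 | g2 = (y | z) | (x ^ y)
g4 = z ^ g3 = z ^ ((y | z) | (x ^ y))
g5 = g4 | g1 = (z ^ ((y | z) | (x ^ y))) | (y | z)
g6 = g5 | z = ((z ^ ((y | z) | (x ^ y))) | (y | z)) | z
At x=0, y=0, z=0, w=0: circuit gives 0, formula gives 0.
At x=0, y=0, z=1, w=0: circuit gives 1, formula gives 1.
Agrees on all 16 inputs.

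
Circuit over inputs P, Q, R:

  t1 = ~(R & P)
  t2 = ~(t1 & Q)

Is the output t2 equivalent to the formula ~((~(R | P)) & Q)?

No

t1 = ~(R & P)
t2 = ~(t1 & Q) = ~((~(R & P)) & Q)
At P=0, Q=1, R=1: circuit gives 0, formula gives 1.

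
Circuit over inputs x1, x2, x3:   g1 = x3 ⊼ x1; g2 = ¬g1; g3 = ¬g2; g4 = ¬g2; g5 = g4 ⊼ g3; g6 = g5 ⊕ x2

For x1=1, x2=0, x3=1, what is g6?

g1 = 1 ⊼ 1 = 0
g2 = ¬0 = 1
g3 = ¬1 = 0
g4 = ¬1 = 0
g5 = 0 ⊼ 0 = 1
g6 = 1 ⊕ 0 = 1

1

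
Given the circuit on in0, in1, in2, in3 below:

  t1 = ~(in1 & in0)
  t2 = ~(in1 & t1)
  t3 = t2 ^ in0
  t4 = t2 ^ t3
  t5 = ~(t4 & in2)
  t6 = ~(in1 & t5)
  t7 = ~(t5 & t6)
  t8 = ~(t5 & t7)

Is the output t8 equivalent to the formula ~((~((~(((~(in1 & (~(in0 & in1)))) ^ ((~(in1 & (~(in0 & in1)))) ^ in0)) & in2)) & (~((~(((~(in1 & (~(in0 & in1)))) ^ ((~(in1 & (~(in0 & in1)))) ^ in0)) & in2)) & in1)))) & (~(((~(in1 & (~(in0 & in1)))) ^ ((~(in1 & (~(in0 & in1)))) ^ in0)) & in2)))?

Yes

t1 = ~(in1 & in0)
t2 = ~(in1 & t1) = ~(in1 & (~(in1 & in0)))
t3 = t2 ^ in0 = (~(in1 & (~(in1 & in0)))) ^ in0
t4 = t2 ^ t3 = (~(in1 & (~(in1 & in0)))) ^ ((~(in1 & (~(in1 & in0)))) ^ in0)
t5 = ~(t4 & in2) = ~(((~(in1 & (~(in1 & in0)))) ^ ((~(in1 & (~(in1 & in0)))) ^ in0)) & in2)
t6 = ~(in1 & t5) = ~(in1 & (~(((~(in1 & (~(in1 & in0)))) ^ ((~(in1 & (~(in1 & in0)))) ^ in0)) & in2)))
t7 = ~(t5 & t6) = ~((~(((~(in1 & (~(in1 & in0)))) ^ ((~(in1 & (~(in1 & in0)))) ^ in0)) & in2)) & (~(in1 & (~(((~(in1 & (~(in1 & in0)))) ^ ((~(in1 & (~(in1 & in0)))) ^ in0)) & in2)))))
t8 = ~(t5 & t7) = ~((~(((~(in1 & (~(in1 & in0)))) ^ ((~(in1 & (~(in1 & in0)))) ^ in0)) & in2)) & (~((~(((~(in1 & (~(in1 & in0)))) ^ ((~(in1 & (~(in1 & in0)))) ^ in0)) & in2)) & (~(in1 & (~(((~(in1 & (~(in1 & in0)))) ^ ((~(in1 & (~(in1 & in0)))) ^ in0)) & in2)))))))
At in0=0, in1=1, in2=0, in3=0: circuit gives 0, formula gives 0.
At in0=0, in1=0, in2=0, in3=0: circuit gives 1, formula gives 1.
Agrees on all 16 inputs.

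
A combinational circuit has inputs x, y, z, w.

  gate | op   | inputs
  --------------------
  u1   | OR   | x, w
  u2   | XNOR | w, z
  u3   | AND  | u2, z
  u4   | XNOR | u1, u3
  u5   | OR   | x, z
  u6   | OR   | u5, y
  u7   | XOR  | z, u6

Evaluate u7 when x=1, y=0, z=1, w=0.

u5 = 1 OR 1 = 1
u6 = 1 OR 0 = 1
u7 = 1 XOR 1 = 0

0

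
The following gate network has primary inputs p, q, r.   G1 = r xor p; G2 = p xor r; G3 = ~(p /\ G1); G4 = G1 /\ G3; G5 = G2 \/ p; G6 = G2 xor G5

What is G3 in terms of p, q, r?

~(p /\ (r xor p))

G1 = r xor p
G3 = ~(p /\ G1) = ~(p /\ (r xor p))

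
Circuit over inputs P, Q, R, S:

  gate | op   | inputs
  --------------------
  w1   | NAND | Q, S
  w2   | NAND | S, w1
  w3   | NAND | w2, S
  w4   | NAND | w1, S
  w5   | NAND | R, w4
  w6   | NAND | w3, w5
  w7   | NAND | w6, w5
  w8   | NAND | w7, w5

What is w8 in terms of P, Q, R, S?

((((S NAND (Q NAND S)) NAND S) NAND (R NAND ((Q NAND S) NAND S))) NAND (R NAND ((Q NAND S) NAND S))) NAND (R NAND ((Q NAND S) NAND S))

w1 = Q NAND S
w2 = S NAND w1 = S NAND (Q NAND S)
w3 = w2 NAND S = (S NAND (Q NAND S)) NAND S
w4 = w1 NAND S = (Q NAND S) NAND S
w5 = R NAND w4 = R NAND ((Q NAND S) NAND S)
w6 = w3 NAND w5 = ((S NAND (Q NAND S)) NAND S) NAND (R NAND ((Q NAND S) NAND S))
w7 = w6 NAND w5 = (((S NAND (Q NAND S)) NAND S) NAND (R NAND ((Q NAND S) NAND S))) NAND (R NAND ((Q NAND S) NAND S))
w8 = w7 NAND w5 = ((((S NAND (Q NAND S)) NAND S) NAND (R NAND ((Q NAND S) NAND S))) NAND (R NAND ((Q NAND S) NAND S))) NAND (R NAND ((Q NAND S) NAND S))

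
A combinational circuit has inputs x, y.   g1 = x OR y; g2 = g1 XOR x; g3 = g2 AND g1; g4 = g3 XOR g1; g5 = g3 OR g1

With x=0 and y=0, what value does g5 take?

g1 = 0 OR 0 = 0
g2 = 0 XOR 0 = 0
g3 = 0 AND 0 = 0
g5 = 0 OR 0 = 0

0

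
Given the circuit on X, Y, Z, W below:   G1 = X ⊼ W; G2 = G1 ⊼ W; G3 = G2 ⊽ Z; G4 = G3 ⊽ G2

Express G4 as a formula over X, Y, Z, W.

G1 = X ⊼ W
G2 = G1 ⊼ W = (X ⊼ W) ⊼ W
G3 = G2 ⊽ Z = ((X ⊼ W) ⊼ W) ⊽ Z
G4 = G3 ⊽ G2 = (((X ⊼ W) ⊼ W) ⊽ Z) ⊽ ((X ⊼ W) ⊼ W)

(((X ⊼ W) ⊼ W) ⊽ Z) ⊽ ((X ⊼ W) ⊼ W)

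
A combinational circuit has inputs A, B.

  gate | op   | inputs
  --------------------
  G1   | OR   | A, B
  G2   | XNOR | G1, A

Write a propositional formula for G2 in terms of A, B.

G1 = A OR B
G2 = G1 XNOR A = (A OR B) XNOR A

(A OR B) XNOR A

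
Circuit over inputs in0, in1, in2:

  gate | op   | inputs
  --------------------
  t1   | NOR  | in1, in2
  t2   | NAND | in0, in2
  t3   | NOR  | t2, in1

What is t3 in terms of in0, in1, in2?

(in0 NAND in2) NOR in1

t2 = in0 NAND in2
t3 = t2 NOR in1 = (in0 NAND in2) NOR in1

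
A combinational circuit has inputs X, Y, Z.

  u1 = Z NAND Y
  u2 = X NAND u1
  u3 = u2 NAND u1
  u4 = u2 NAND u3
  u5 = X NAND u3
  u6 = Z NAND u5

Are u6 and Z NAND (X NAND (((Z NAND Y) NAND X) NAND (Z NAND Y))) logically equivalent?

Yes

u1 = Z NAND Y
u2 = X NAND u1 = X NAND (Z NAND Y)
u3 = u2 NAND u1 = (X NAND (Z NAND Y)) NAND (Z NAND Y)
u5 = X NAND u3 = X NAND ((X NAND (Z NAND Y)) NAND (Z NAND Y))
u6 = Z NAND u5 = Z NAND (X NAND ((X NAND (Z NAND Y)) NAND (Z NAND Y)))
At X=0, Y=0, Z=1: circuit gives 0, formula gives 0.
At X=0, Y=0, Z=0: circuit gives 1, formula gives 1.
Agrees on all 8 inputs.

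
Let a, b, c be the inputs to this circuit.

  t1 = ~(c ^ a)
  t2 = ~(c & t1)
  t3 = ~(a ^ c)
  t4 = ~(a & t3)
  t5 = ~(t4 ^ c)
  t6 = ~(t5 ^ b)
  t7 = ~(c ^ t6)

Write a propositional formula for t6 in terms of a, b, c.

t3 = ~(a ^ c)
t4 = ~(a & t3) = ~(a & (~(a ^ c)))
t5 = ~(t4 ^ c) = ~((~(a & (~(a ^ c)))) ^ c)
t6 = ~(t5 ^ b) = ~((~((~(a & (~(a ^ c)))) ^ c)) ^ b)

~((~((~(a & (~(a ^ c)))) ^ c)) ^ b)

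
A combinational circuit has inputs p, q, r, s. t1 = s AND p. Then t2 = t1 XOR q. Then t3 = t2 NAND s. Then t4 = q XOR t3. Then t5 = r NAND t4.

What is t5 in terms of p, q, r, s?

t1 = s AND p
t2 = t1 XOR q = (s AND p) XOR q
t3 = t2 NAND s = ((s AND p) XOR q) NAND s
t4 = q XOR t3 = q XOR (((s AND p) XOR q) NAND s)
t5 = r NAND t4 = r NAND (q XOR (((s AND p) XOR q) NAND s))

r NAND (q XOR (((s AND p) XOR q) NAND s))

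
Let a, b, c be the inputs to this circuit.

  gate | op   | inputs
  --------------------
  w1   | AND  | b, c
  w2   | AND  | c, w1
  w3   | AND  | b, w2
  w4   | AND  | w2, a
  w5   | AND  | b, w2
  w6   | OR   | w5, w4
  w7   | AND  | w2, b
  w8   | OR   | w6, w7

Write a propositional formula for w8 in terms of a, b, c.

w1 = b AND c
w2 = c AND w1 = c AND (b AND c)
w4 = w2 AND a = (c AND (b AND c)) AND a
w5 = b AND w2 = b AND (c AND (b AND c))
w6 = w5 OR w4 = (b AND (c AND (b AND c))) OR ((c AND (b AND c)) AND a)
w7 = w2 AND b = (c AND (b AND c)) AND b
w8 = w6 OR w7 = ((b AND (c AND (b AND c))) OR ((c AND (b AND c)) AND a)) OR ((c AND (b AND c)) AND b)

((b AND (c AND (b AND c))) OR ((c AND (b AND c)) AND a)) OR ((c AND (b AND c)) AND b)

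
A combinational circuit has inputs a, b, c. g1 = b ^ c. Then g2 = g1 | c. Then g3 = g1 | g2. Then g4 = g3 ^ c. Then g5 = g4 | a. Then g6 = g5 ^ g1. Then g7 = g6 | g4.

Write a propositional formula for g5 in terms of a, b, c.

g1 = b ^ c
g2 = g1 | c = (b ^ c) | c
g3 = g1 | g2 = (b ^ c) | ((b ^ c) | c)
g4 = g3 ^ c = ((b ^ c) | ((b ^ c) | c)) ^ c
g5 = g4 | a = (((b ^ c) | ((b ^ c) | c)) ^ c) | a

(((b ^ c) | ((b ^ c) | c)) ^ c) | a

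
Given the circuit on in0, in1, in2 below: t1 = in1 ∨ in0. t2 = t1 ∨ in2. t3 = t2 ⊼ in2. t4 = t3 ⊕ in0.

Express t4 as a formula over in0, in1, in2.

t1 = in1 ∨ in0
t2 = t1 ∨ in2 = (in1 ∨ in0) ∨ in2
t3 = t2 ⊼ in2 = ((in1 ∨ in0) ∨ in2) ⊼ in2
t4 = t3 ⊕ in0 = (((in1 ∨ in0) ∨ in2) ⊼ in2) ⊕ in0

(((in1 ∨ in0) ∨ in2) ⊼ in2) ⊕ in0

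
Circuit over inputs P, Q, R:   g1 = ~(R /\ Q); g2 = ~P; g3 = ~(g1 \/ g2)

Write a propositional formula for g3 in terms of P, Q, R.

~((~(R /\ Q)) \/ ~P)

g1 = ~(R /\ Q)
g2 = ~P
g3 = ~(g1 \/ g2) = ~((~(R /\ Q)) \/ ~P)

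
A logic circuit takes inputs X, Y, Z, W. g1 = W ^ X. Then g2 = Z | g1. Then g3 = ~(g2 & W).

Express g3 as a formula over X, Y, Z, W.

~((Z | (W ^ X)) & W)

g1 = W ^ X
g2 = Z | g1 = Z | (W ^ X)
g3 = ~(g2 & W) = ~((Z | (W ^ X)) & W)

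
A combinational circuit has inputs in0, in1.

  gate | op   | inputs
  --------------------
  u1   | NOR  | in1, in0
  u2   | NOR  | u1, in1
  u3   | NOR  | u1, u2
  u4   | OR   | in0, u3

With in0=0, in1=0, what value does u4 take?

u1 = 0 NOR 0 = 1
u2 = 1 NOR 0 = 0
u3 = 1 NOR 0 = 0
u4 = 0 OR 0 = 0

0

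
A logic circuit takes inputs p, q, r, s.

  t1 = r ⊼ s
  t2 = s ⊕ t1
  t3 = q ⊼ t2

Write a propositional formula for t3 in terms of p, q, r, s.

q ⊼ (s ⊕ (r ⊼ s))

t1 = r ⊼ s
t2 = s ⊕ t1 = s ⊕ (r ⊼ s)
t3 = q ⊼ t2 = q ⊼ (s ⊕ (r ⊼ s))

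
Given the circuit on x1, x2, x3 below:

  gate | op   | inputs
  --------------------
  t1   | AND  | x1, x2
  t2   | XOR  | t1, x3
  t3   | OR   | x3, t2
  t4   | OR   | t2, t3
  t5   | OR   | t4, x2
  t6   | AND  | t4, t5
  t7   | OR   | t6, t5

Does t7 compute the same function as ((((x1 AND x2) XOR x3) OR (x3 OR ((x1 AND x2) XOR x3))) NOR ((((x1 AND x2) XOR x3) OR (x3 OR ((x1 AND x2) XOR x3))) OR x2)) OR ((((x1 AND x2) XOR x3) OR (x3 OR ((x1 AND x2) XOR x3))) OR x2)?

t1 = x1 AND x2
t2 = t1 XOR x3 = (x1 AND x2) XOR x3
t3 = x3 OR t2 = x3 OR ((x1 AND x2) XOR x3)
t4 = t2 OR t3 = ((x1 AND x2) XOR x3) OR (x3 OR ((x1 AND x2) XOR x3))
t5 = t4 OR x2 = (((x1 AND x2) XOR x3) OR (x3 OR ((x1 AND x2) XOR x3))) OR x2
t6 = t4 AND t5 = (((x1 AND x2) XOR x3) OR (x3 OR ((x1 AND x2) XOR x3))) AND ((((x1 AND x2) XOR x3) OR (x3 OR ((x1 AND x2) XOR x3))) OR x2)
t7 = t6 OR t5 = ((((x1 AND x2) XOR x3) OR (x3 OR ((x1 AND x2) XOR x3))) AND ((((x1 AND x2) XOR x3) OR (x3 OR ((x1 AND x2) XOR x3))) OR x2)) OR ((((x1 AND x2) XOR x3) OR (x3 OR ((x1 AND x2) XOR x3))) OR x2)
At x1=0, x2=0, x3=0: circuit gives 0, formula gives 1.

No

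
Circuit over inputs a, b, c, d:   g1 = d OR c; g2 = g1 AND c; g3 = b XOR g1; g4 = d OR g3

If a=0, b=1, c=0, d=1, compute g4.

g1 = 1 OR 0 = 1
g3 = 1 XOR 1 = 0
g4 = 1 OR 0 = 1

1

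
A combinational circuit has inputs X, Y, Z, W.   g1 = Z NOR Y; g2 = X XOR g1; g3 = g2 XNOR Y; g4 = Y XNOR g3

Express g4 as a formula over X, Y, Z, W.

Y XNOR ((X XOR (Z NOR Y)) XNOR Y)

g1 = Z NOR Y
g2 = X XOR g1 = X XOR (Z NOR Y)
g3 = g2 XNOR Y = (X XOR (Z NOR Y)) XNOR Y
g4 = Y XNOR g3 = Y XNOR ((X XOR (Z NOR Y)) XNOR Y)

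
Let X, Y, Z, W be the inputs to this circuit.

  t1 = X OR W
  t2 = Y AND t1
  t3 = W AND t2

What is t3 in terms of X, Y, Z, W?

W AND (Y AND (X OR W))

t1 = X OR W
t2 = Y AND t1 = Y AND (X OR W)
t3 = W AND t2 = W AND (Y AND (X OR W))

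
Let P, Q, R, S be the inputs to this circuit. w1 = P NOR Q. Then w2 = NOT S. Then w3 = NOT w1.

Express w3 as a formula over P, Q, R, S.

w1 = P NOR Q
w3 = NOT w1 = NOT (P NOR Q)

NOT (P NOR Q)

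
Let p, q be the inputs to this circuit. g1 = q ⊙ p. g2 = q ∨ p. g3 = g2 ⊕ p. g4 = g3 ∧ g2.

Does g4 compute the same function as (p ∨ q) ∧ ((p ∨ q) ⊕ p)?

g2 = q ∨ p
g3 = g2 ⊕ p = (q ∨ p) ⊕ p
g4 = g3 ∧ g2 = ((q ∨ p) ⊕ p) ∧ (q ∨ p)
At p=0, q=0: circuit gives 0, formula gives 0.
At p=0, q=1: circuit gives 1, formula gives 1.
Agrees on all 4 inputs.

Yes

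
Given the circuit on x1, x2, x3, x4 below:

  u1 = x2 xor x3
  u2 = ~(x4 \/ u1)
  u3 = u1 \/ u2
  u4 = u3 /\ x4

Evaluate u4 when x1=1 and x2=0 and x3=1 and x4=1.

u1 = 0 xor 1 = 1
u2 = ~(1 \/ 1) = 0
u3 = 1 \/ 0 = 1
u4 = 1 /\ 1 = 1

1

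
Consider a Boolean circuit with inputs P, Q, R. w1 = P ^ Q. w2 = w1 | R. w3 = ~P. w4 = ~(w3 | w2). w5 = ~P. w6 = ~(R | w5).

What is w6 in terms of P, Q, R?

~(R | ~P)

w5 = ~P
w6 = ~(R | w5) = ~(R | ~P)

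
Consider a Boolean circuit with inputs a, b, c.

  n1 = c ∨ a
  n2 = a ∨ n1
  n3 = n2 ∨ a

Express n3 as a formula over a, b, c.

n1 = c ∨ a
n2 = a ∨ n1 = a ∨ (c ∨ a)
n3 = n2 ∨ a = (a ∨ (c ∨ a)) ∨ a

(a ∨ (c ∨ a)) ∨ a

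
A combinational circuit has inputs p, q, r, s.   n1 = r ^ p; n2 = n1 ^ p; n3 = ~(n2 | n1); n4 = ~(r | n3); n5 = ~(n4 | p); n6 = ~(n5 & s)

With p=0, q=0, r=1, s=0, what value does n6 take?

n1 = 1 ^ 0 = 1
n2 = 1 ^ 0 = 1
n3 = ~(1 | 1) = 0
n4 = ~(1 | 0) = 0
n5 = ~(0 | 0) = 1
n6 = ~(1 & 0) = 1

1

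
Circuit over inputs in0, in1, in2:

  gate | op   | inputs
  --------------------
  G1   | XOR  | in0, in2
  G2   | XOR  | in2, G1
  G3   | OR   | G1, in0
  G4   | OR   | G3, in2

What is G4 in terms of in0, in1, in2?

((in0 XOR in2) OR in0) OR in2

G1 = in0 XOR in2
G3 = G1 OR in0 = (in0 XOR in2) OR in0
G4 = G3 OR in2 = ((in0 XOR in2) OR in0) OR in2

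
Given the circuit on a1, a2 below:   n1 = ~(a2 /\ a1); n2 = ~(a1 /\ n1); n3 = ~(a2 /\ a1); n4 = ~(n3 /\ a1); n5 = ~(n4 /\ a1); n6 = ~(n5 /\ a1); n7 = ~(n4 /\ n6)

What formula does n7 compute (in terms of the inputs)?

~((~((~(a2 /\ a1)) /\ a1)) /\ (~((~((~((~(a2 /\ a1)) /\ a1)) /\ a1)) /\ a1)))

n3 = ~(a2 /\ a1)
n4 = ~(n3 /\ a1) = ~((~(a2 /\ a1)) /\ a1)
n5 = ~(n4 /\ a1) = ~((~((~(a2 /\ a1)) /\ a1)) /\ a1)
n6 = ~(n5 /\ a1) = ~((~((~((~(a2 /\ a1)) /\ a1)) /\ a1)) /\ a1)
n7 = ~(n4 /\ n6) = ~((~((~(a2 /\ a1)) /\ a1)) /\ (~((~((~((~(a2 /\ a1)) /\ a1)) /\ a1)) /\ a1)))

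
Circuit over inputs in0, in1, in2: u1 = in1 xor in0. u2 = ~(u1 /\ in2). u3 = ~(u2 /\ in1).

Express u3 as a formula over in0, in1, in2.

~((~((in1 xor in0) /\ in2)) /\ in1)

u1 = in1 xor in0
u2 = ~(u1 /\ in2) = ~((in1 xor in0) /\ in2)
u3 = ~(u2 /\ in1) = ~((~((in1 xor in0) /\ in2)) /\ in1)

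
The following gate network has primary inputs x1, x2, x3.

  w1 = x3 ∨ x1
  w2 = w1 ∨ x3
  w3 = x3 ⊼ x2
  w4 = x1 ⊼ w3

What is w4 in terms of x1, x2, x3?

w3 = x3 ⊼ x2
w4 = x1 ⊼ w3 = x1 ⊼ (x3 ⊼ x2)

x1 ⊼ (x3 ⊼ x2)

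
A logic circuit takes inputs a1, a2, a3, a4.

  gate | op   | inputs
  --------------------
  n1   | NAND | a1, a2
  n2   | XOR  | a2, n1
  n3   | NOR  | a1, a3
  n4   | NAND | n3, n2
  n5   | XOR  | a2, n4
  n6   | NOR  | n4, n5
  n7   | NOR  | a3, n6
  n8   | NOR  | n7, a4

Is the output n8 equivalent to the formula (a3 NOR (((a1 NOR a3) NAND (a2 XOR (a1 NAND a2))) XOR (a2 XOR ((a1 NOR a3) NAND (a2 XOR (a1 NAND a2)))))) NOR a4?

No

n1 = a1 NAND a2
n2 = a2 XOR n1 = a2 XOR (a1 NAND a2)
n3 = a1 NOR a3
n4 = n3 NAND n2 = (a1 NOR a3) NAND (a2 XOR (a1 NAND a2))
n5 = a2 XOR n4 = a2 XOR ((a1 NOR a3) NAND (a2 XOR (a1 NAND a2)))
n6 = n4 NOR n5 = ((a1 NOR a3) NAND (a2 XOR (a1 NAND a2))) NOR (a2 XOR ((a1 NOR a3) NAND (a2 XOR (a1 NAND a2))))
n7 = a3 NOR n6 = a3 NOR (((a1 NOR a3) NAND (a2 XOR (a1 NAND a2))) NOR (a2 XOR ((a1 NOR a3) NAND (a2 XOR (a1 NAND a2)))))
n8 = n7 NOR a4 = (a3 NOR (((a1 NOR a3) NAND (a2 XOR (a1 NAND a2))) NOR (a2 XOR ((a1 NOR a3) NAND (a2 XOR (a1 NAND a2)))))) NOR a4
At a1=0, a2=0, a3=0, a4=0: circuit gives 1, formula gives 0.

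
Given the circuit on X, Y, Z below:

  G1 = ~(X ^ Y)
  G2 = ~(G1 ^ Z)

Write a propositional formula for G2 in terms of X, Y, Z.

G1 = ~(X ^ Y)
G2 = ~(G1 ^ Z) = ~((~(X ^ Y)) ^ Z)

~((~(X ^ Y)) ^ Z)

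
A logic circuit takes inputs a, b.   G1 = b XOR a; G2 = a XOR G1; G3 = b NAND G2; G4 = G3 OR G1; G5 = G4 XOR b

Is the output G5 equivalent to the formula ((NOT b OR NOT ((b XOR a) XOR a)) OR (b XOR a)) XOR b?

G1 = b XOR a
G2 = a XOR G1 = a XOR (b XOR a)
G3 = b NAND G2 = b NAND (a XOR (b XOR a))
G4 = G3 OR G1 = (b NAND (a XOR (b XOR a))) OR (b XOR a)
G5 = G4 XOR b = ((b NAND (a XOR (b XOR a))) OR (b XOR a)) XOR b
At a=0, b=1: circuit gives 0, formula gives 0.
At a=0, b=0: circuit gives 1, formula gives 1.
Agrees on all 4 inputs.

Yes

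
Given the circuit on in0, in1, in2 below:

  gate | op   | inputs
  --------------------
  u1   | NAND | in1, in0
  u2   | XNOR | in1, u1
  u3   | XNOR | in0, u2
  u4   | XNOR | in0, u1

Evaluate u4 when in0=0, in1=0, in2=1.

u1 = 0 NAND 0 = 1
u4 = 0 XNOR 1 = 0

0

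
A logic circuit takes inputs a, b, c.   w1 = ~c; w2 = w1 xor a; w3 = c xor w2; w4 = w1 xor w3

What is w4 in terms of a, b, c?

w1 = ~c
w2 = w1 xor a = ~c xor a
w3 = c xor w2 = c xor (~c xor a)
w4 = w1 xor w3 = ~c xor (c xor (~c xor a))

~c xor (c xor (~c xor a))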